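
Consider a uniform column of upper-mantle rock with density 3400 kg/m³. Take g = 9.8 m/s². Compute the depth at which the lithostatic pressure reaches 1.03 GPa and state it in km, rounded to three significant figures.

h = P/(ρg) = 1.03 GPa / (3400 kg/m³ × 9.8 m/s²) = 1.030×10^9 Pa / 33320 Pa/m = 30912 m
= 30.912 km

30.9 km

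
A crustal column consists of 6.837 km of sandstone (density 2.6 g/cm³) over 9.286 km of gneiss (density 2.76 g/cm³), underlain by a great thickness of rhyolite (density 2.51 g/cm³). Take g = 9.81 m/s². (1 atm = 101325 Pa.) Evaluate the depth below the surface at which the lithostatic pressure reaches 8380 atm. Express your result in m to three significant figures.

33300 m

Pressure at base of upper layers: 2600×9.81×6837 + 2760×9.81×9286 = 4.258×10^8 Pa = 4202 atm
Remaining pressure to be supplied by rhyolite: 8.491×10^8 − 4.258×10^8 = 4.233×10^8 Pa
Additional depth in rhyolite = 4.233×10^8 Pa / (2510 kg/m³ × 9.81 m/s²) = 17191 m
Total depth = 16123 m + 17191 m = 33314 m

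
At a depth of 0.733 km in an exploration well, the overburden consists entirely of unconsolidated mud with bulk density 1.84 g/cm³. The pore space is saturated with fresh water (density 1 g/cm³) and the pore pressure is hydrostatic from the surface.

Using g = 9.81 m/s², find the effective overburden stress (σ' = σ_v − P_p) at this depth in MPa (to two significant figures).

Overburden (lithostatic) stress σ_v:
unconsolidated mud: 1840 kg/m³ × 9.81 m/s² × 733 m = 1.323×10^7 Pa = 13.23 MPa
Pore pressure P_p = 1000 kg/m³ × 9.81 m/s² × 733 m = 7.191×10^6 Pa = 7.191 MPa
Effective stress σ' = σ_v − P_p = 13.23 − 7.191 = 6.0402 MPa

6.0 MPa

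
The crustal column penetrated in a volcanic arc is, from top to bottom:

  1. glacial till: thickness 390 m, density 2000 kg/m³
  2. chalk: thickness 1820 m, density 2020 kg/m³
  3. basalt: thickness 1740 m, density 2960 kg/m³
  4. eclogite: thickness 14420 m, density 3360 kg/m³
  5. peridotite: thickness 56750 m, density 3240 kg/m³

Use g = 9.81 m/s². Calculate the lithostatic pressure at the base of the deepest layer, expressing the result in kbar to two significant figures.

24 kbar

glacial till: 2000 kg/m³ × 9.81 m/s² × 390 m = 7.652×10^6 Pa = 0.07652 kbar
chalk: 2020 kg/m³ × 9.81 m/s² × 1820 m = 3.607×10^7 Pa = 0.3607 kbar
basalt: 2960 kg/m³ × 9.81 m/s² × 1740 m = 5.053×10^7 Pa = 0.5053 kbar
eclogite: 3360 kg/m³ × 9.81 m/s² × 14420 m = 4.753×10^8 Pa = 4.753 kbar
peridotite: 3240 kg/m³ × 9.81 m/s² × 56750 m = 1.804×10^9 Pa = 18.04 kbar
Total = 0.07652 + 0.3607 + 0.5053 + 4.753 + 18.04 = 23.733 kbar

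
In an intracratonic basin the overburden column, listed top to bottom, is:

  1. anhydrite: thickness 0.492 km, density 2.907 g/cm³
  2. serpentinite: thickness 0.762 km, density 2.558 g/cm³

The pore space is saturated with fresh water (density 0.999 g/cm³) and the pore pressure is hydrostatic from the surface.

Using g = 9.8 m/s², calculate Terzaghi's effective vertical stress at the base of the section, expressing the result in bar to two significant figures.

210 bar

Overburden (lithostatic) stress σ_v:
anhydrite: 2907 kg/m³ × 9.8 m/s² × 492 m = 1.402×10^7 Pa = 14.02 MPa
serpentinite: 2558 kg/m³ × 9.8 m/s² × 762 m = 1.910×10^7 Pa = 19.10 MPa
Total = 14.02 + 19.10 = 33.119 MPa
Pore pressure P_p = 999 kg/m³ × 9.8 m/s² × 1254 m = 1.228×10^7 Pa = 12.28 MPa
Effective stress σ' = σ_v − P_p = 33.12 − 12.28 = 20.842 MPa = 208.42 bar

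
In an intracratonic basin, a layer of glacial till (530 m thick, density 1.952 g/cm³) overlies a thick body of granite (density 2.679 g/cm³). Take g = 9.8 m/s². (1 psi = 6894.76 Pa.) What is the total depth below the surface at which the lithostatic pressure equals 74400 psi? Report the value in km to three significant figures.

19.7 km

Pressure at base of upper layers: 1952×9.8×530 = 1.014×10^7 Pa = 1470 psi
Remaining pressure to be supplied by granite: 5.130×10^8 − 1.014×10^7 = 5.028×10^8 Pa
Additional depth in granite = 5.028×10^8 Pa / (2679 kg/m³ × 9.8 m/s²) = 19152 m
Total depth = 530 m + 19152 m = 19682 m
= 19.682 km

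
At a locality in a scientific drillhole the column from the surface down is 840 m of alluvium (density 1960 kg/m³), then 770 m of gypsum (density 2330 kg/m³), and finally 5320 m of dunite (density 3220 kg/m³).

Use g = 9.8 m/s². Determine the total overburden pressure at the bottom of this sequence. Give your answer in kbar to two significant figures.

2.0 kbar

alluvium: 1960 kg/m³ × 9.8 m/s² × 840 m = 1.613×10^7 Pa = 0.1613 kbar
gypsum: 2330 kg/m³ × 9.8 m/s² × 770 m = 1.758×10^7 Pa = 0.1758 kbar
dunite: 3220 kg/m³ × 9.8 m/s² × 5320 m = 1.679×10^8 Pa = 1.679 kbar
Total = 0.1613 + 0.1758 + 1.679 = 2.0159 kbar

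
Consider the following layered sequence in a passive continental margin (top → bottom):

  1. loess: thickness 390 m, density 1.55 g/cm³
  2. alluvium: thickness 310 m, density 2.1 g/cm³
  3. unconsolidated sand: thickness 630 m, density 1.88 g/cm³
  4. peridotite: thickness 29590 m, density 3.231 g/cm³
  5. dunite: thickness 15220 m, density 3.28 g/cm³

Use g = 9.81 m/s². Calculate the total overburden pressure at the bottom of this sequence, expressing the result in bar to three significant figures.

loess: 1550 kg/m³ × 9.81 m/s² × 390 m = 5.930×10^6 Pa = 59.30 bar
alluvium: 2100 kg/m³ × 9.81 m/s² × 310 m = 6.386×10^6 Pa = 63.86 bar
unconsolidated sand: 1880 kg/m³ × 9.81 m/s² × 630 m = 1.162×10^7 Pa = 116.2 bar
peridotite: 3231 kg/m³ × 9.81 m/s² × 29590 m = 9.379×10^8 Pa = 9379 bar
dunite: 3280 kg/m³ × 9.81 m/s² × 15220 m = 4.897×10^8 Pa = 4897 bar
Total = 59.30 + 63.86 + 116.2 + 9379 + 4897 = 14516 bar

14500 bar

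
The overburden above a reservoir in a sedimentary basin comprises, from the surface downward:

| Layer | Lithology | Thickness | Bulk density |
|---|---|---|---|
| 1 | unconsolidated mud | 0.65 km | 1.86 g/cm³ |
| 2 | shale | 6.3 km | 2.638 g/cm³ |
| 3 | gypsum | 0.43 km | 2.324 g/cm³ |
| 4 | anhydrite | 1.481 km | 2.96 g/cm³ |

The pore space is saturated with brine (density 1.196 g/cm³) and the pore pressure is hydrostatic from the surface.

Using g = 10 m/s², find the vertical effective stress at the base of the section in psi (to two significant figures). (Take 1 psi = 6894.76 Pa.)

18000 psi

Overburden (lithostatic) stress σ_v:
unconsolidated mud: 1860 kg/m³ × 10 m/s² × 650 m = 1.209×10^7 Pa = 12.09 MPa
shale: 2638 kg/m³ × 10 m/s² × 6300 m = 1.662×10^8 Pa = 166.2 MPa
gypsum: 2324 kg/m³ × 10 m/s² × 430 m = 9.993×10^6 Pa = 9.993 MPa
anhydrite: 2960 kg/m³ × 10 m/s² × 1481 m = 4.384×10^7 Pa = 43.84 MPa
Total = 12.09 + 166.2 + 9.993 + 43.84 = 232.11 MPa
Pore pressure P_p = 1196 kg/m³ × 10 m/s² × 8861 m = 1.060×10^8 Pa = 106.0 MPa
Effective stress σ' = σ_v − P_p = 232.1 − 106.0 = 126.14 MPa = 18295 psi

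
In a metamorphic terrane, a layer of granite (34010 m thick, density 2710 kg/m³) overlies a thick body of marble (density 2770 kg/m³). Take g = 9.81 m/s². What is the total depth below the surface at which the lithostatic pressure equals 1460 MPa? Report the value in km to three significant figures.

Pressure at base of upper layers: 2710×9.81×34010 = 9.042×10^8 Pa = 904.2 MPa
Remaining pressure to be supplied by marble: 1.460×10^9 − 9.042×10^8 = 5.558×10^8 Pa
Additional depth in marble = 5.558×10^8 Pa / (2770 kg/m³ × 9.81 m/s²) = 20455 m
Total depth = 34010 m + 20455 m = 54465 m
= 54.465 km

54.5 km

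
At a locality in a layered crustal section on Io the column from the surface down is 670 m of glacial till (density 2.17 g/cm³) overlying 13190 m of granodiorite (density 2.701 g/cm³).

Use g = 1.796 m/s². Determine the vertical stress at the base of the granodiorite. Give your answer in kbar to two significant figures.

glacial till: 2170 kg/m³ × 1.796 m/s² × 670 m = 2.611×10^6 Pa = 0.02611 kbar
granodiorite: 2701 kg/m³ × 1.796 m/s² × 13190 m = 6.398×10^7 Pa = 0.6398 kbar
Total = 0.02611 + 0.6398 = 0.66596 kbar

0.67 kbar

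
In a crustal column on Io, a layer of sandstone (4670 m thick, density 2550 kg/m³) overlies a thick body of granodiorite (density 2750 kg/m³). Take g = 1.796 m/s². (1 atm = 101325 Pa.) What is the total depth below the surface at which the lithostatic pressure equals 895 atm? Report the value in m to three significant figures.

Pressure at base of upper layers: 2550×1.796×4670 = 2.139×10^7 Pa = 211.1 atm
Remaining pressure to be supplied by granodiorite: 9.069×10^7 − 2.139×10^7 = 6.930×10^7 Pa
Additional depth in granodiorite = 6.930×10^7 Pa / (2750 kg/m³ × 1.796 m/s²) = 14031 m
Total depth = 4670 m + 14031 m = 18701 m

18700 m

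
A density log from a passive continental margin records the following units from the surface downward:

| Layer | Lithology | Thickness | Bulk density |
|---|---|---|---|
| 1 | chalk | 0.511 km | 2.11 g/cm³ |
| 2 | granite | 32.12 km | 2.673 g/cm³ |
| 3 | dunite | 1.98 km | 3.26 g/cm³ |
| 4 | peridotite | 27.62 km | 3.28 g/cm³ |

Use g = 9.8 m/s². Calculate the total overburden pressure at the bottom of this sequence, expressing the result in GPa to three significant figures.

chalk: 2110 kg/m³ × 9.8 m/s² × 511 m = 1.057×10^7 Pa = 0.01057 GPa
granite: 2673 kg/m³ × 9.8 m/s² × 32120 m = 8.414×10^8 Pa = 0.8414 GPa
dunite: 3260 kg/m³ × 9.8 m/s² × 1980 m = 6.326×10^7 Pa = 0.06326 GPa
peridotite: 3280 kg/m³ × 9.8 m/s² × 27620 m = 8.878×10^8 Pa = 0.8878 GPa
Total = 0.01057 + 0.8414 + 0.06326 + 0.8878 = 1.8030 GPa

1.80 GPa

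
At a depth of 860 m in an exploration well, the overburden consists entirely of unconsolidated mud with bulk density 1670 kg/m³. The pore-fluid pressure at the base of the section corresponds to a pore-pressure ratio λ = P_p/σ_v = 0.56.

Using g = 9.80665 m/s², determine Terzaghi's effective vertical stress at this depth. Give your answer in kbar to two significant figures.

Overburden (lithostatic) stress σ_v:
unconsolidated mud: 1670 kg/m³ × 9.80665 m/s² × 860 m = 1.408×10^7 Pa = 14.08 MPa
Pore pressure P_p = λ·σ_v = 0.56 × 14.08 MPa = 7.887 MPa
Effective stress σ' = σ_v − P_p = 14.08 − 7.887 = 6.1971 MPa = 0.061971 kbar

0.062 kbar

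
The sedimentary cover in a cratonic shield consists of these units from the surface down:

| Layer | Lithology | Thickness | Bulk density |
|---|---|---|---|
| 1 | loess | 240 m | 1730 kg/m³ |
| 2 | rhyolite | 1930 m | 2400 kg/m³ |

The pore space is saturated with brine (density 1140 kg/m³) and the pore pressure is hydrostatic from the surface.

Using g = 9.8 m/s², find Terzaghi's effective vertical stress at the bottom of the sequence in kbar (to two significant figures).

0.25 kbar

Overburden (lithostatic) stress σ_v:
loess: 1730 kg/m³ × 9.8 m/s² × 240 m = 4.069×10^6 Pa = 4.069 MPa
rhyolite: 2400 kg/m³ × 9.8 m/s² × 1930 m = 4.539×10^7 Pa = 45.39 MPa
Total = 4.069 + 45.39 = 49.463 MPa
Pore pressure P_p = 1140 kg/m³ × 9.8 m/s² × 2170 m = 2.424×10^7 Pa = 24.24 MPa
Effective stress σ' = σ_v − P_p = 49.46 − 24.24 = 25.219 MPa = 0.25219 kbar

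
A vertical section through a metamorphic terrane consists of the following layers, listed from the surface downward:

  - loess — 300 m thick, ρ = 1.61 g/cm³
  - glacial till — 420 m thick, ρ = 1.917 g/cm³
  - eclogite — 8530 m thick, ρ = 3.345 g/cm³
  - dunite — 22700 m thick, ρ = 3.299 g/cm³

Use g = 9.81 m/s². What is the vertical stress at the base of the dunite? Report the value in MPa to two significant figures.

1000 MPa

loess: 1610 kg/m³ × 9.81 m/s² × 300 m = 4.738×10^6 Pa = 4.738 MPa
glacial till: 1917 kg/m³ × 9.81 m/s² × 420 m = 7.898×10^6 Pa = 7.898 MPa
eclogite: 3345 kg/m³ × 9.81 m/s² × 8530 m = 2.799×10^8 Pa = 279.9 MPa
dunite: 3299 kg/m³ × 9.81 m/s² × 22700 m = 7.346×10^8 Pa = 734.6 MPa
Total = 4.738 + 7.898 + 279.9 + 734.6 = 1027.2 MPa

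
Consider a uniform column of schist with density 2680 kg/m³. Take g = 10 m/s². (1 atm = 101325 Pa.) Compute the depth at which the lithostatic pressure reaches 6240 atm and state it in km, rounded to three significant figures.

h = P/(ρg) = 6240 atm / (2680 kg/m³ × 10 m/s²) = 6.323×10^8 Pa / 26800 Pa/m = 23592 m
= 23.592 km

23.6 km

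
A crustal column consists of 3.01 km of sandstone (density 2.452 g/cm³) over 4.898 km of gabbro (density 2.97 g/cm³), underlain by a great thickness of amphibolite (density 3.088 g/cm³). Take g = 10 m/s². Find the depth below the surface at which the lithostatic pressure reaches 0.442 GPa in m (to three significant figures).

Pressure at base of upper layers: 2452×10×3010 + 2970×10×4898 = 2.193×10^8 Pa = 0.2193 GPa
Remaining pressure to be supplied by amphibolite: 4.420×10^8 − 2.193×10^8 = 2.227×10^8 Pa
Additional depth in amphibolite = 2.227×10^8 Pa / (3088 kg/m³ × 10 m/s²) = 7212.6 m
Total depth = 7908 m + 7212.6 m = 15121 m

15100 m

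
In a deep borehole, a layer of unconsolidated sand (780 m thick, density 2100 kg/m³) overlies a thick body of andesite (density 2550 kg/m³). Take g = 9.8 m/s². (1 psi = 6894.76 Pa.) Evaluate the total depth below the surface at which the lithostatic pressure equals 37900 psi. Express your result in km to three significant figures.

Pressure at base of upper layers: 2100×9.8×780 = 1.605×10^7 Pa = 2328 psi
Remaining pressure to be supplied by andesite: 2.613×10^8 − 1.605×10^7 = 2.453×10^8 Pa
Additional depth in andesite = 2.453×10^8 Pa / (2550 kg/m³ × 9.8 m/s²) = 9814.3 m
Total depth = 780 m + 9814.3 m = 10594 m
= 10.594 km

10.6 km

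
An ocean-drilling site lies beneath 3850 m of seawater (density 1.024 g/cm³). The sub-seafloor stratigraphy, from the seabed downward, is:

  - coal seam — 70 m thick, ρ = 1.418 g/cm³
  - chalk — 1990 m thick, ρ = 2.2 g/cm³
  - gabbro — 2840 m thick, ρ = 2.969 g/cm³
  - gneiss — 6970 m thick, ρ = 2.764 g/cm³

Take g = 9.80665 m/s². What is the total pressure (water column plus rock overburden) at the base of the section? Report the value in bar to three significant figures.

3540 bar

seawater: 1024 kg/m³ × 9.80665 m/s² × 3850 m = 3.866×10^7 Pa = 386.6 bar
coal seam: 1418 kg/m³ × 9.80665 m/s² × 70 m = 9.734×10^5 Pa = 9.734 bar
chalk: 2200 kg/m³ × 9.80665 m/s² × 1990 m = 4.293×10^7 Pa = 429.3 bar
gabbro: 2969 kg/m³ × 9.80665 m/s² × 2840 m = 8.269×10^7 Pa = 826.9 bar
gneiss: 2764 kg/m³ × 9.80665 m/s² × 6970 m = 1.889×10^8 Pa = 1889 bar
Total = 386.6 + 9.734 + 429.3 + 826.9 + 1889 = 3541.8 bar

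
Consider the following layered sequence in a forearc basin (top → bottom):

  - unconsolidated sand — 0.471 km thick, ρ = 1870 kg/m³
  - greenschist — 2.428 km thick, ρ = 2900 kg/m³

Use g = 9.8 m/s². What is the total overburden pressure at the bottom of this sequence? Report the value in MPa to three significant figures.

77.6 MPa

unconsolidated sand: 1870 kg/m³ × 9.8 m/s² × 471 m = 8.632×10^6 Pa = 8.632 MPa
greenschist: 2900 kg/m³ × 9.8 m/s² × 2428 m = 6.900×10^7 Pa = 69.00 MPa
Total = 8.632 + 69.00 = 77.635 MPa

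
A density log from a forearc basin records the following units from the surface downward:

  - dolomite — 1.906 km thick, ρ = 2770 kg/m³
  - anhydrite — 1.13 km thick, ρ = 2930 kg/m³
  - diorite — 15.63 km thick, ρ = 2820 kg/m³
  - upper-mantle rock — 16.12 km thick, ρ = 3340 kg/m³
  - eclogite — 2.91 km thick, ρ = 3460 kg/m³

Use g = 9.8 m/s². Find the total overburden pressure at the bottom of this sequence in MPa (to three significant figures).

1140 MPa

dolomite: 2770 kg/m³ × 9.8 m/s² × 1906 m = 5.174×10^7 Pa = 51.74 MPa
anhydrite: 2930 kg/m³ × 9.8 m/s² × 1130 m = 3.245×10^7 Pa = 32.45 MPa
diorite: 2820 kg/m³ × 9.8 m/s² × 15630 m = 4.320×10^8 Pa = 432.0 MPa
upper-mantle rock: 3340 kg/m³ × 9.8 m/s² × 16120 m = 5.276×10^8 Pa = 527.6 MPa
eclogite: 3460 kg/m³ × 9.8 m/s² × 2910 m = 9.867×10^7 Pa = 98.67 MPa
Total = 51.74 + 32.45 + 432.0 + 527.6 + 98.67 = 1142.4 MPa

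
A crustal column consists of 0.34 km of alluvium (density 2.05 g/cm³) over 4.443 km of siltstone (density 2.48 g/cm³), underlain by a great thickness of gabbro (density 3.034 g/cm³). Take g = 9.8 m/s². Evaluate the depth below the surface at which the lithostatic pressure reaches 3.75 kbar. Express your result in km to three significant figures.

13.5 km

Pressure at base of upper layers: 2050×9.8×340 + 2480×9.8×4443 = 1.148×10^8 Pa = 1.148 kbar
Remaining pressure to be supplied by gabbro: 3.750×10^8 − 1.148×10^8 = 2.602×10^8 Pa
Additional depth in gabbro = 2.602×10^8 Pa / (3034 kg/m³ × 9.8 m/s²) = 8750.7 m
Total depth = 4783 m + 8750.7 m = 13534 m
= 13.534 km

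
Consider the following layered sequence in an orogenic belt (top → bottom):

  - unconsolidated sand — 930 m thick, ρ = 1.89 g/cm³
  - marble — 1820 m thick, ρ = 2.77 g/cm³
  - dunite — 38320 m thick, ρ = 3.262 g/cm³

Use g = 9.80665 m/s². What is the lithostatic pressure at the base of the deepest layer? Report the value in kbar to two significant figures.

unconsolidated sand: 1890 kg/m³ × 9.80665 m/s² × 930 m = 1.724×10^7 Pa = 0.1724 kbar
marble: 2770 kg/m³ × 9.80665 m/s² × 1820 m = 4.944×10^7 Pa = 0.4944 kbar
dunite: 3262 kg/m³ × 9.80665 m/s² × 38320 m = 1.226×10^9 Pa = 12.26 kbar
Total = 0.1724 + 0.4944 + 12.26 = 12.925 kbar

13 kbar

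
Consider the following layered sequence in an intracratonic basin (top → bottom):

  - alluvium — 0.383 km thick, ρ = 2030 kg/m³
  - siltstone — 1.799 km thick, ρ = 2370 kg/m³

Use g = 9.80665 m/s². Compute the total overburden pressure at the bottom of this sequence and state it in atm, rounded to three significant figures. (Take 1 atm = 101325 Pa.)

488 atm

alluvium: 2030 kg/m³ × 9.80665 m/s² × 383 m = 7.625×10^6 Pa = 75.25 atm
siltstone: 2370 kg/m³ × 9.80665 m/s² × 1799 m = 4.181×10^7 Pa = 412.7 atm
Total = 75.25 + 412.7 = 487.90 atm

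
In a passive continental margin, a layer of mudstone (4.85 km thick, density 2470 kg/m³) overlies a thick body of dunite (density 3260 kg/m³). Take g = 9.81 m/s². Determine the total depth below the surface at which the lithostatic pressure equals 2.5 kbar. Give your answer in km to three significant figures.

8.99 km

Pressure at base of upper layers: 2470×9.81×4850 = 1.175×10^8 Pa = 1.175 kbar
Remaining pressure to be supplied by dunite: 2.500×10^8 − 1.175×10^8 = 1.325×10^8 Pa
Additional depth in dunite = 1.325×10^8 Pa / (3260 kg/m³ × 9.81 m/s²) = 4142.5 m
Total depth = 4850 m + 4142.5 m = 8992.5 m
= 8.9925 km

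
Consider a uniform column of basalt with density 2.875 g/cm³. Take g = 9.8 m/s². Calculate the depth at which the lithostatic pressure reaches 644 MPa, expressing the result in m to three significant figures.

h = P/(ρg) = 644 MPa / (2875 kg/m³ × 9.8 m/s²) = 6.440×10^8 Pa / 28175 Pa/m = 22857 m

22900 m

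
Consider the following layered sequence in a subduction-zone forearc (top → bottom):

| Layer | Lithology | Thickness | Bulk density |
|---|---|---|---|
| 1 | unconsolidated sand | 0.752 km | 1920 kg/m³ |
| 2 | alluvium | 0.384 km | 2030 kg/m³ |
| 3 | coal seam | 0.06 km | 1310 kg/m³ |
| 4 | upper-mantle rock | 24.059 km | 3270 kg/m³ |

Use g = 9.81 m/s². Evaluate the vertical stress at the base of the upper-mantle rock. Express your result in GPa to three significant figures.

unconsolidated sand: 1920 kg/m³ × 9.81 m/s² × 752 m = 1.416×10^7 Pa = 0.01416 GPa
alluvium: 2030 kg/m³ × 9.81 m/s² × 384 m = 7.647×10^6 Pa = 7.647×10^-3 GPa
coal seam: 1310 kg/m³ × 9.81 m/s² × 60 m = 7.711×10^5 Pa = 7.711×10^-4 GPa
upper-mantle rock: 3270 kg/m³ × 9.81 m/s² × 24059 m = 7.718×10^8 Pa = 0.7718 GPa
Total = 0.01416 + 7.647×10^-3 + 7.711×10^-4 + 0.7718 = 0.79436 GPa

0.794 GPa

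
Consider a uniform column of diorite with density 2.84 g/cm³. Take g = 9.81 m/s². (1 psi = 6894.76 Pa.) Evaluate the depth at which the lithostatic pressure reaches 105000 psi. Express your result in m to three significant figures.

h = P/(ρg) = 105000 psi / (2840 kg/m³ × 9.81 m/s²) = 7.239×10^8 Pa / 27860 Pa/m = 25985 m

26000 m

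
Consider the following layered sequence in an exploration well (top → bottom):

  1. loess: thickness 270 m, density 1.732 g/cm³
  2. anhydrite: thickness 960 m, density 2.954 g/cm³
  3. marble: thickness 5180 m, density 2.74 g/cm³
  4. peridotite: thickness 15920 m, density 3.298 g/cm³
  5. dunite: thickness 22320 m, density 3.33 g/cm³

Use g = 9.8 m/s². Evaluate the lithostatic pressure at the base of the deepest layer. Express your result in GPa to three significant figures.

1.41 GPa

loess: 1732 kg/m³ × 9.8 m/s² × 270 m = 4.583×10^6 Pa = 4.583×10^-3 GPa
anhydrite: 2954 kg/m³ × 9.8 m/s² × 960 m = 2.779×10^7 Pa = 0.02779 GPa
marble: 2740 kg/m³ × 9.8 m/s² × 5180 m = 1.391×10^8 Pa = 0.1391 GPa
peridotite: 3298 kg/m³ × 9.8 m/s² × 15920 m = 5.145×10^8 Pa = 0.5145 GPa
dunite: 3330 kg/m³ × 9.8 m/s² × 22320 m = 7.284×10^8 Pa = 0.7284 GPa
Total = 4.583×10^-3 + 0.02779 + 0.1391 + 0.5145 + 0.7284 = 1.4144 GPa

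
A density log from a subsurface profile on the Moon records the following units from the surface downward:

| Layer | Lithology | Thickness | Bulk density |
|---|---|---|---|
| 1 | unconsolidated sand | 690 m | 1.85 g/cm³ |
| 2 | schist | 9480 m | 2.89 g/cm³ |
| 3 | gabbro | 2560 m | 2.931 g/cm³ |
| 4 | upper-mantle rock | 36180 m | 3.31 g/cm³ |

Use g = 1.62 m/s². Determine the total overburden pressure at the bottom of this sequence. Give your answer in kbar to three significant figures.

2.53 kbar

unconsolidated sand: 1850 kg/m³ × 1.62 m/s² × 690 m = 2.068×10^6 Pa = 0.02068 kbar
schist: 2890 kg/m³ × 1.62 m/s² × 9480 m = 4.438×10^7 Pa = 0.4438 kbar
gabbro: 2931 kg/m³ × 1.62 m/s² × 2560 m = 1.216×10^7 Pa = 0.1216 kbar
upper-mantle rock: 3310 kg/m³ × 1.62 m/s² × 36180 m = 1.940×10^8 Pa = 1.940 kbar
Total = 0.02068 + 0.4438 + 0.1216 + 1.940 = 2.5261 kbar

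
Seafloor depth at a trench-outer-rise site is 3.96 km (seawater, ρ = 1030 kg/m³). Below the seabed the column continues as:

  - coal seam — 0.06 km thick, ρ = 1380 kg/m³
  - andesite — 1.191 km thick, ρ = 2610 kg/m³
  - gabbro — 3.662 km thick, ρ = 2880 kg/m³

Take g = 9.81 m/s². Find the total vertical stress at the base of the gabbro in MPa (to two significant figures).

seawater: 1030 kg/m³ × 9.81 m/s² × 3960 m = 4.001×10^7 Pa = 40.01 MPa
coal seam: 1380 kg/m³ × 9.81 m/s² × 60 m = 8.123×10^5 Pa = 0.8123 MPa
andesite: 2610 kg/m³ × 9.81 m/s² × 1191 m = 3.049×10^7 Pa = 30.49 MPa
gabbro: 2880 kg/m³ × 9.81 m/s² × 3662 m = 1.035×10^8 Pa = 103.5 MPa
Total = 40.01 + 0.8123 + 30.49 + 103.5 = 174.78 MPa

170 MPa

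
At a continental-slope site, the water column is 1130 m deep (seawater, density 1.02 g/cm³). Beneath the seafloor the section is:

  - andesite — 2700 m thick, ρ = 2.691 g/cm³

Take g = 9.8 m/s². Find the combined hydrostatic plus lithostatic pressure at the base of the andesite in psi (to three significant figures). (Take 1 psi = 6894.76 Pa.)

12000 psi

seawater: 1020 kg/m³ × 9.8 m/s² × 1130 m = 1.130×10^7 Pa = 1638 psi
andesite: 2691 kg/m³ × 9.8 m/s² × 2700 m = 7.120×10^7 Pa = 10327 psi
Total = 1638 + 10327 = 11966 psi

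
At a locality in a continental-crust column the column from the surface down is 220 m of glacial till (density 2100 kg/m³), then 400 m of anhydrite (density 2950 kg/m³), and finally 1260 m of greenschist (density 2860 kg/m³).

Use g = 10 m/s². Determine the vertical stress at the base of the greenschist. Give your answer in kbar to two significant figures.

0.52 kbar

glacial till: 2100 kg/m³ × 10 m/s² × 220 m = 4.620×10^6 Pa = 0.04620 kbar
anhydrite: 2950 kg/m³ × 10 m/s² × 400 m = 1.180×10^7 Pa = 0.1180 kbar
greenschist: 2860 kg/m³ × 10 m/s² × 1260 m = 3.604×10^7 Pa = 0.3604 kbar
Total = 0.04620 + 0.1180 + 0.3604 = 0.52456 kbar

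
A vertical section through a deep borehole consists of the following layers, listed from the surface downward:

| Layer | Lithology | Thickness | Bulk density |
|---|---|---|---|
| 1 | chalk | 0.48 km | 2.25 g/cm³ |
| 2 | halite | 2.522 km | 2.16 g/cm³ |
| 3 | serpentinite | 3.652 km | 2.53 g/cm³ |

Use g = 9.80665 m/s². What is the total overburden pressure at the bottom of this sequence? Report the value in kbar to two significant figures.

1.5 kbar

chalk: 2250 kg/m³ × 9.80665 m/s² × 480 m = 1.059×10^7 Pa = 0.1059 kbar
halite: 2160 kg/m³ × 9.80665 m/s² × 2522 m = 5.342×10^7 Pa = 0.5342 kbar
serpentinite: 2530 kg/m³ × 9.80665 m/s² × 3652 m = 9.061×10^7 Pa = 0.9061 kbar
Total = 0.1059 + 0.5342 + 0.9061 = 1.5462 kbar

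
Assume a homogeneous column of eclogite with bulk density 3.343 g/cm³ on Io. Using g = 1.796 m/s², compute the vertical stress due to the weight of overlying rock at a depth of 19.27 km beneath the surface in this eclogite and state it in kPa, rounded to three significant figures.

eclogite: 3343 kg/m³ × 1.796 m/s² × 19270 m = 1.157×10^8 Pa = 1.157×10^5 kPa

116000 kPa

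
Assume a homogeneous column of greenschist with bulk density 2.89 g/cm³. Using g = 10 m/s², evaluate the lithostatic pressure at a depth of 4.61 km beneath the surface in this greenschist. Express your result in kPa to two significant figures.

greenschist: 2890 kg/m³ × 10 m/s² × 4610 m = 1.332×10^8 Pa = 1.332×10^5 kPa

130000 kPa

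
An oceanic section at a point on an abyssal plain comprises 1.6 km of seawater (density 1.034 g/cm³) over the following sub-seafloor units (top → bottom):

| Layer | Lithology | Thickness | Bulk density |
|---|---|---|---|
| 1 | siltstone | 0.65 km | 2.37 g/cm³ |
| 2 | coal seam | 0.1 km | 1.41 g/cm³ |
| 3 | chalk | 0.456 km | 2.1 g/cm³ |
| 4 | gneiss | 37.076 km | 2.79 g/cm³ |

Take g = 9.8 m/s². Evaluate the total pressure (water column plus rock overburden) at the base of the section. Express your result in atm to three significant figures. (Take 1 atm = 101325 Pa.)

10400 atm

seawater: 1034 kg/m³ × 9.8 m/s² × 1600 m = 1.621×10^7 Pa = 160.0 atm
siltstone: 2370 kg/m³ × 9.8 m/s² × 650 m = 1.510×10^7 Pa = 149.0 atm
coal seam: 1410 kg/m³ × 9.8 m/s² × 100 m = 1.382×10^6 Pa = 13.64 atm
chalk: 2100 kg/m³ × 9.8 m/s² × 456 m = 9.384×10^6 Pa = 92.62 atm
gneiss: 2790 kg/m³ × 9.8 m/s² × 37076 m = 1.014×10^9 Pa = 10005 atm
Total = 160.0 + 149.0 + 13.64 + 92.62 + 10005 = 10420 atm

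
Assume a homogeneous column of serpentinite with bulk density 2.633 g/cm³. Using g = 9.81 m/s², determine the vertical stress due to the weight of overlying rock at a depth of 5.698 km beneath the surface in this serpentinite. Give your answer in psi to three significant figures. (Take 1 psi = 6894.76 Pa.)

21300 psi

serpentinite: 2633 kg/m³ × 9.81 m/s² × 5698 m = 1.472×10^8 Pa = 21346 psi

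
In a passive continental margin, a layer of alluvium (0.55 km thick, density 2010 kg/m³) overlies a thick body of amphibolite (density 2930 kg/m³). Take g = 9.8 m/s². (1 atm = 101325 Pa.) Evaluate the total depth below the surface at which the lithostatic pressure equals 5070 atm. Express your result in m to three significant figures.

Pressure at base of upper layers: 2010×9.8×550 = 1.083×10^7 Pa = 106.9 atm
Remaining pressure to be supplied by amphibolite: 5.137×10^8 − 1.083×10^7 = 5.029×10^8 Pa
Additional depth in amphibolite = 5.029×10^8 Pa / (2930 kg/m³ × 9.8 m/s²) = 17514 m
Total depth = 550 m + 17514 m = 18064 m

18100 m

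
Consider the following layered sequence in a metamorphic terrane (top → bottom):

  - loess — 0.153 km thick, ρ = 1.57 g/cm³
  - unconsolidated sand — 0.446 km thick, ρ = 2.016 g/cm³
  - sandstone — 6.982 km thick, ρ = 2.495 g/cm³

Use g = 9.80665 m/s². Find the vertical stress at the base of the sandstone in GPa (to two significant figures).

loess: 1570 kg/m³ × 9.80665 m/s² × 153 m = 2.356×10^6 Pa = 2.356×10^-3 GPa
unconsolidated sand: 2016 kg/m³ × 9.80665 m/s² × 446 m = 8.818×10^6 Pa = 8.818×10^-3 GPa
sandstone: 2495 kg/m³ × 9.80665 m/s² × 6982 m = 1.708×10^8 Pa = 0.1708 GPa
Total = 2.356×10^-3 + 8.818×10^-3 + 0.1708 = 0.18201 GPa

0.18 GPa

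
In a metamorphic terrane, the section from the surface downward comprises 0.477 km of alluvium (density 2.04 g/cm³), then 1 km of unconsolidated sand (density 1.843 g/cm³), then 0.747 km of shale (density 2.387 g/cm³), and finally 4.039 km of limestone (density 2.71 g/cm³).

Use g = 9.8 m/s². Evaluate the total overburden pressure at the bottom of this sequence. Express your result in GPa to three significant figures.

alluvium: 2040 kg/m³ × 9.8 m/s² × 477 m = 9.536×10^6 Pa = 9.536×10^-3 GPa
unconsolidated sand: 1843 kg/m³ × 9.8 m/s² × 1000 m = 1.806×10^7 Pa = 0.01806 GPa
shale: 2387 kg/m³ × 9.8 m/s² × 747 m = 1.747×10^7 Pa = 0.01747 GPa
limestone: 2710 kg/m³ × 9.8 m/s² × 4039 m = 1.073×10^8 Pa = 0.1073 GPa
Total = 9.536×10^-3 + 0.01806 + 0.01747 + 0.1073 = 0.15234 GPa

0.152 GPa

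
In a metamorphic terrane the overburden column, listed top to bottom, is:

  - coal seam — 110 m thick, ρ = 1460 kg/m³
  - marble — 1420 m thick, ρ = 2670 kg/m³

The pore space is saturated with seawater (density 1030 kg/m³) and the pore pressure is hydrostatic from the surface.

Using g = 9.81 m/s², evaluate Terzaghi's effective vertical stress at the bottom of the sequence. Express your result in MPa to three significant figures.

23.3 MPa

Overburden (lithostatic) stress σ_v:
coal seam: 1460 kg/m³ × 9.81 m/s² × 110 m = 1.575×10^6 Pa = 1.575 MPa
marble: 2670 kg/m³ × 9.81 m/s² × 1420 m = 3.719×10^7 Pa = 37.19 MPa
Total = 1.575 + 37.19 = 38.769 MPa
Pore pressure P_p = 1030 kg/m³ × 9.81 m/s² × 1530 m = 1.546×10^7 Pa = 15.46 MPa
Effective stress σ' = σ_v − P_p = 38.77 − 15.46 = 23.310 MPa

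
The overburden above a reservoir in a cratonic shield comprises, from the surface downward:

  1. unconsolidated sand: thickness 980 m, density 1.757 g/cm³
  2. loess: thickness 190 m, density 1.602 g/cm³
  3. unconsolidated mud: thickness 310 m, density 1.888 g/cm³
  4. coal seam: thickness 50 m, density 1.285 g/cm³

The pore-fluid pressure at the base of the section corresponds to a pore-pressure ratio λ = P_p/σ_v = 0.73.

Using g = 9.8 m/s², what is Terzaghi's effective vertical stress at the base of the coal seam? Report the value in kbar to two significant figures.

0.071 kbar

Overburden (lithostatic) stress σ_v:
unconsolidated sand: 1757 kg/m³ × 9.8 m/s² × 980 m = 1.687×10^7 Pa = 16.87 MPa
loess: 1602 kg/m³ × 9.8 m/s² × 190 m = 2.983×10^6 Pa = 2.983 MPa
unconsolidated mud: 1888 kg/m³ × 9.8 m/s² × 310 m = 5.736×10^6 Pa = 5.736 MPa
coal seam: 1285 kg/m³ × 9.8 m/s² × 50 m = 6.297×10^5 Pa = 0.6297 MPa
Total = 16.87 + 2.983 + 5.736 + 0.6297 = 26.223 MPa
Pore pressure P_p = λ·σ_v = 0.73 × 26.22 MPa = 19.14 MPa
Effective stress σ' = σ_v − P_p = 26.22 − 19.14 = 7.0801 MPa = 0.070801 kbar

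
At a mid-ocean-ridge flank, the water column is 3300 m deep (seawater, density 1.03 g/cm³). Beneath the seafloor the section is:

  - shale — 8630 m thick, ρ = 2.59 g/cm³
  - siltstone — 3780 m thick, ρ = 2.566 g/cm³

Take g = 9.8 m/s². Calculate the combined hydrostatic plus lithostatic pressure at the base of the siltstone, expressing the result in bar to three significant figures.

3470 bar

seawater: 1030 kg/m³ × 9.8 m/s² × 3300 m = 3.331×10^7 Pa = 333.1 bar
shale: 2590 kg/m³ × 9.8 m/s² × 8630 m = 2.190×10^8 Pa = 2190 bar
siltstone: 2566 kg/m³ × 9.8 m/s² × 3780 m = 9.505×10^7 Pa = 950.5 bar
Total = 333.1 + 2190 + 950.5 = 3474.1 bar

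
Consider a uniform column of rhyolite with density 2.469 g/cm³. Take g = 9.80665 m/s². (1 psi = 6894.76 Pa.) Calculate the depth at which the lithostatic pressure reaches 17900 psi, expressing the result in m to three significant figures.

5100 m

h = P/(ρg) = 17900 psi / (2469 kg/m³ × 9.80665 m/s²) = 1.234×10^8 Pa / 24213 Pa/m = 5097.2 m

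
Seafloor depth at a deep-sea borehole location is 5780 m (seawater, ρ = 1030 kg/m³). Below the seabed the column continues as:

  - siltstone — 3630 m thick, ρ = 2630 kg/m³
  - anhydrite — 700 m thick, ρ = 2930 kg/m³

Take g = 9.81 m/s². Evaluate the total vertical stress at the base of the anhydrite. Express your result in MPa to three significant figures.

seawater: 1030 kg/m³ × 9.81 m/s² × 5780 m = 5.840×10^7 Pa = 58.40 MPa
siltstone: 2630 kg/m³ × 9.81 m/s² × 3630 m = 9.366×10^7 Pa = 93.66 MPa
anhydrite: 2930 kg/m³ × 9.81 m/s² × 700 m = 2.012×10^7 Pa = 20.12 MPa
Total = 58.40 + 93.66 + 20.12 = 172.18 MPa

172 MPa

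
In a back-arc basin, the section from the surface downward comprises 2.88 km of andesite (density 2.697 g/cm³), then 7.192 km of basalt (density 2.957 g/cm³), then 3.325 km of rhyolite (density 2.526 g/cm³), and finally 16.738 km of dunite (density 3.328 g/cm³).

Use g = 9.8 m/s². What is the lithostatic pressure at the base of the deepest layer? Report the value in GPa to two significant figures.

andesite: 2697 kg/m³ × 9.8 m/s² × 2880 m = 7.612×10^7 Pa = 0.07612 GPa
basalt: 2957 kg/m³ × 9.8 m/s² × 7192 m = 2.084×10^8 Pa = 0.2084 GPa
rhyolite: 2526 kg/m³ × 9.8 m/s² × 3325 m = 8.231×10^7 Pa = 0.08231 GPa
dunite: 3328 kg/m³ × 9.8 m/s² × 16738 m = 5.459×10^8 Pa = 0.5459 GPa
Total = 0.07612 + 0.2084 + 0.08231 + 0.5459 = 0.91274 GPa

0.91 GPa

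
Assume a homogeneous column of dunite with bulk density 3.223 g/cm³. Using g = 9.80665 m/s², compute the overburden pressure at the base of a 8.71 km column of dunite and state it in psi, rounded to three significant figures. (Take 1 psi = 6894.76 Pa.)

39900 psi

dunite: 3223 kg/m³ × 9.80665 m/s² × 8710 m = 2.753×10^8 Pa = 39928 psi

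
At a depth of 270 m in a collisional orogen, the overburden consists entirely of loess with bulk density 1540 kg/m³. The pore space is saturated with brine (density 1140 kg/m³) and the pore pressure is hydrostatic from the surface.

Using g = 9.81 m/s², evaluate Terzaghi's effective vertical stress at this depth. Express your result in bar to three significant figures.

Overburden (lithostatic) stress σ_v:
loess: 1540 kg/m³ × 9.81 m/s² × 270 m = 4.079×10^6 Pa = 4.079 MPa
Pore pressure P_p = 1140 kg/m³ × 9.81 m/s² × 270 m = 3.020×10^6 Pa = 3.020 MPa
Effective stress σ' = σ_v − P_p = 4.079 − 3.020 = 1.0595 MPa = 10.595 bar

10.6 bar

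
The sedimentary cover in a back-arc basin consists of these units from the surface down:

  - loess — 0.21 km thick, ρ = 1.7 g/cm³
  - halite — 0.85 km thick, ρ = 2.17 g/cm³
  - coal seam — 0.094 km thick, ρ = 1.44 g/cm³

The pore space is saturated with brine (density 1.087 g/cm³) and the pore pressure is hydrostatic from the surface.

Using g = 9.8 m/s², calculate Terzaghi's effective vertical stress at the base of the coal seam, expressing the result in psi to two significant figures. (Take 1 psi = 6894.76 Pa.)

Overburden (lithostatic) stress σ_v:
loess: 1700 kg/m³ × 9.8 m/s² × 210 m = 3.499×10^6 Pa = 3.499 MPa
halite: 2170 kg/m³ × 9.8 m/s² × 850 m = 1.808×10^7 Pa = 18.08 MPa
coal seam: 1440 kg/m³ × 9.8 m/s² × 94 m = 1.327×10^6 Pa = 1.327 MPa
Total = 3.499 + 18.08 + 1.327 = 22.901 MPa
Pore pressure P_p = 1087 kg/m³ × 9.8 m/s² × 1154 m = 1.229×10^7 Pa = 12.29 MPa
Effective stress σ' = σ_v − P_p = 22.90 − 12.29 = 10.608 MPa = 1538.6 psi

1500 psi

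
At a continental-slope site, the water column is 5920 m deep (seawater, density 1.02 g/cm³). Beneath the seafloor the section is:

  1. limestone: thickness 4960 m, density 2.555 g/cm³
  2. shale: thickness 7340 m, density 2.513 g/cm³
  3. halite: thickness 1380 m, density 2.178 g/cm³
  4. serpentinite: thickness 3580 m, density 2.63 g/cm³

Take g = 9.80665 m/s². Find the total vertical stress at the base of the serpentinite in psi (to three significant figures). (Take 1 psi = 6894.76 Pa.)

70500 psi

seawater: 1020 kg/m³ × 9.80665 m/s² × 5920 m = 5.922×10^7 Pa = 8589 psi
limestone: 2555 kg/m³ × 9.80665 m/s² × 4960 m = 1.243×10^8 Pa = 18025 psi
shale: 2513 kg/m³ × 9.80665 m/s² × 7340 m = 1.809×10^8 Pa = 26236 psi
halite: 2178 kg/m³ × 9.80665 m/s² × 1380 m = 2.948×10^7 Pa = 4275 psi
serpentinite: 2630 kg/m³ × 9.80665 m/s² × 3580 m = 9.233×10^7 Pa = 13392 psi
Total = 8589 + 18025 + 26236 + 4275 + 13392 = 70516 psi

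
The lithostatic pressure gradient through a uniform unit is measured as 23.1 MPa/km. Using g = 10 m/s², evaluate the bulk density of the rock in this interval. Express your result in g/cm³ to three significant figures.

2.31 g/cm³

ρ = (dP/dz)/g = 23.1 MPa/km / 10 m/s² = 23100 Pa/m / 10 m/s² = 2310.0 kg/m³
= 2.310 g/cm³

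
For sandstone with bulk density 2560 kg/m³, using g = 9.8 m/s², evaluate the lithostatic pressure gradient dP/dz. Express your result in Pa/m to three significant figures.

dP/dz = ρg = 2560 kg/m³ × 9.8 m/s² = 25088 Pa/m

25100 Pa/m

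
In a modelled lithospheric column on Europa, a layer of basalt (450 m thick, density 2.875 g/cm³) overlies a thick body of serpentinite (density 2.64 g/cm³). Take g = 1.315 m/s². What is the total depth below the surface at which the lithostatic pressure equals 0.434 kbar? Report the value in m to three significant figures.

12500 m

Pressure at base of upper layers: 2875×1.315×450 = 1.701×10^6 Pa = 0.01701 kbar
Remaining pressure to be supplied by serpentinite: 4.340×10^7 − 1.701×10^6 = 4.170×10^7 Pa
Additional depth in serpentinite = 4.170×10^7 Pa / (2640 kg/m³ × 1.315 m/s²) = 12011 m
Total depth = 450 m + 12011 m = 12461 m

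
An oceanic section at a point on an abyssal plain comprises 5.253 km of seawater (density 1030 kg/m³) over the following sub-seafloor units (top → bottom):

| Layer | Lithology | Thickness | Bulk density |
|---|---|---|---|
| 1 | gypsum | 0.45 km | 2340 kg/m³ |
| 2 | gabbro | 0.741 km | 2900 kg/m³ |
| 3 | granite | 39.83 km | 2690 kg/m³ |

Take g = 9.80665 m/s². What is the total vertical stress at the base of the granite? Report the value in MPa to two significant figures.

1100 MPa

seawater: 1030 kg/m³ × 9.80665 m/s² × 5253 m = 5.306×10^7 Pa = 53.06 MPa
gypsum: 2340 kg/m³ × 9.80665 m/s² × 450 m = 1.033×10^7 Pa = 10.33 MPa
gabbro: 2900 kg/m³ × 9.80665 m/s² × 741 m = 2.107×10^7 Pa = 21.07 MPa
granite: 2690 kg/m³ × 9.80665 m/s² × 39830 m = 1.051×10^9 Pa = 1051 MPa
Total = 53.06 + 10.33 + 21.07 + 1051 = 1135.2 MPa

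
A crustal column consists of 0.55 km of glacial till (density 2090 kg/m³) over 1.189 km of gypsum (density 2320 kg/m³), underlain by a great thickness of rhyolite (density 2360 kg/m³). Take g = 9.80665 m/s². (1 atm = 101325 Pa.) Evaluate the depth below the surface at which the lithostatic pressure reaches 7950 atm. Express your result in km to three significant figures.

34.9 km

Pressure at base of upper layers: 2090×9.80665×550 + 2320×9.80665×1189 = 3.832×10^7 Pa = 378.2 atm
Remaining pressure to be supplied by rhyolite: 8.055×10^8 − 3.832×10^7 = 7.672×10^8 Pa
Additional depth in rhyolite = 7.672×10^8 Pa / (2360 kg/m³ × 9.80665 m/s²) = 33150 m
Total depth = 1739 m + 33150 m = 34889 m
= 34.889 km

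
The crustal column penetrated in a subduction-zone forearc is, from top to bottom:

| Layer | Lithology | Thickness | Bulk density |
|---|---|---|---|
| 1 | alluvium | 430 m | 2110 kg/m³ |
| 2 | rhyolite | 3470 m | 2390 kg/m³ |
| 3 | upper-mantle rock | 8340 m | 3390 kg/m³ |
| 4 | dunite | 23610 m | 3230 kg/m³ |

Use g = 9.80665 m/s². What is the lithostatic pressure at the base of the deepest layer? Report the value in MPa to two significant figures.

alluvium: 2110 kg/m³ × 9.80665 m/s² × 430 m = 8.898×10^6 Pa = 8.898 MPa
rhyolite: 2390 kg/m³ × 9.80665 m/s² × 3470 m = 8.133×10^7 Pa = 81.33 MPa
upper-mantle rock: 3390 kg/m³ × 9.80665 m/s² × 8340 m = 2.773×10^8 Pa = 277.3 MPa
dunite: 3230 kg/m³ × 9.80665 m/s² × 23610 m = 7.479×10^8 Pa = 747.9 MPa
Total = 8.898 + 81.33 + 277.3 + 747.9 = 1115.3 MPa

1100 MPa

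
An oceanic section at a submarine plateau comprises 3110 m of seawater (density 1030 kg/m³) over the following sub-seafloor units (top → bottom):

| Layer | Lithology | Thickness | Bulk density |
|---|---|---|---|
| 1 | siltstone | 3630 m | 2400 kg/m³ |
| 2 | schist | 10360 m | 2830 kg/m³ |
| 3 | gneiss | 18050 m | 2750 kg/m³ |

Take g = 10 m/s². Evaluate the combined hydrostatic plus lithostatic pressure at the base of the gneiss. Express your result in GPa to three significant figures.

seawater: 1030 kg/m³ × 10 m/s² × 3110 m = 3.203×10^7 Pa = 0.03203 GPa
siltstone: 2400 kg/m³ × 10 m/s² × 3630 m = 8.712×10^7 Pa = 0.08712 GPa
schist: 2830 kg/m³ × 10 m/s² × 10360 m = 2.932×10^8 Pa = 0.2932 GPa
gneiss: 2750 kg/m³ × 10 m/s² × 18050 m = 4.964×10^8 Pa = 0.4964 GPa
Total = 0.03203 + 0.08712 + 0.2932 + 0.4964 = 0.90872 GPa

0.909 GPa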